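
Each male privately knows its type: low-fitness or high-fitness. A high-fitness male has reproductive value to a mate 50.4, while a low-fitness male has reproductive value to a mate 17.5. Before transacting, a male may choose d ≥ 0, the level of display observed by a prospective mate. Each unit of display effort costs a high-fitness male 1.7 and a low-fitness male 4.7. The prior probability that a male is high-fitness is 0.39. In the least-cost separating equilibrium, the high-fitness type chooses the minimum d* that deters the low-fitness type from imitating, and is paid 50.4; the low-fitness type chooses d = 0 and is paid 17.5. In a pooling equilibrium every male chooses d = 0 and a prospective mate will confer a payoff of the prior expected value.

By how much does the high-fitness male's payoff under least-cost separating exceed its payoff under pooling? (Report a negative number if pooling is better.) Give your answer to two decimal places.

Least-cost separating signal: d* solves 17.5 = 50.4 − 4.7·d*, so d* = (50.4 − 17.5)/4.7 = 7.
High-fitness type's separating payoff: 50.4 − 1.7 × d* = 50.4 − 1.7 × (50.4 − 17.5)/4.7 = 50.4 − 55.93/4.7 = 38.5.
Pooling payoff: 0.39 × 50.4 + 0.61 × 17.5 = 30.331.
Difference: 38.5 − 30.331 = 8.169, i.e. 8.17 to two decimal places.
The high-fitness type prefers to separate.

8.17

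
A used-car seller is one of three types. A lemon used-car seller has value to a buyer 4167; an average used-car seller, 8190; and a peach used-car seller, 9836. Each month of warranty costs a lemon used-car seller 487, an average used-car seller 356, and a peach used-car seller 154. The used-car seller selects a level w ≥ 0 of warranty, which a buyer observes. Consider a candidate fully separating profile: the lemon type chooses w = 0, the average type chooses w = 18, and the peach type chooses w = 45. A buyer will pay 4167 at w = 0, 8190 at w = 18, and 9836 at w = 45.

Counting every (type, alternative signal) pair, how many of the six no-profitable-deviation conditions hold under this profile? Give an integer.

3

Lemon (own payoff 4167): to w=18 gives 8190 − 487×18 = -576 → no gain ✓; to w=45 gives 9836 − 487×45 = -12079 → no gain ✓.
Peach (own payoff 9836 − 154×45 = 2906): to w=0 gives 4167 → profitable ✗; to w=18 gives 8190 − 154×18 = 5418 → profitable ✗.
Average (own payoff 8190 − 356×18 = 1782): to w=0 gives 4167 → profitable ✗; to w=45 gives 9836 − 356×45 = -6184 → no gain ✓.
3 of the 6 constraints hold; not an equilibrium.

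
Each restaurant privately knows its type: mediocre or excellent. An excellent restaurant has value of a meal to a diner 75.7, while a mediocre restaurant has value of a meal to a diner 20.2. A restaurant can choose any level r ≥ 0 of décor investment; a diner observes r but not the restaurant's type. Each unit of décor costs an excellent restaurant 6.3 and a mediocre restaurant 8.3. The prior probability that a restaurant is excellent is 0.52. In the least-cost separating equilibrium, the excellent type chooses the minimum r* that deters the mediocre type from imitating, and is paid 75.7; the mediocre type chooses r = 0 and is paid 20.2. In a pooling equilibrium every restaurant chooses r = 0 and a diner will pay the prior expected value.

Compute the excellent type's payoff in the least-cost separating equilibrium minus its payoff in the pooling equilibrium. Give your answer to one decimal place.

Least-cost separating signal: r* solves 20.2 = 75.7 − 8.3·r*, so r* = (75.7 − 20.2)/8.3 ≈ 6.6867.
Excellent type's separating payoff: 75.7 − 6.3 × r* = 75.7 − 6.3 × (75.7 − 20.2)/8.3 = 75.7 − 349.65/8.3 ≈ 33.573.
Pooling payoff: 0.52 × 75.7 + 0.48 × 20.2 = 49.06.
Difference: 33.573 − 49.06 = -15.487, i.e. -15.5 to one decimal place.
The excellent type would prefer the pooling outcome.

-15.5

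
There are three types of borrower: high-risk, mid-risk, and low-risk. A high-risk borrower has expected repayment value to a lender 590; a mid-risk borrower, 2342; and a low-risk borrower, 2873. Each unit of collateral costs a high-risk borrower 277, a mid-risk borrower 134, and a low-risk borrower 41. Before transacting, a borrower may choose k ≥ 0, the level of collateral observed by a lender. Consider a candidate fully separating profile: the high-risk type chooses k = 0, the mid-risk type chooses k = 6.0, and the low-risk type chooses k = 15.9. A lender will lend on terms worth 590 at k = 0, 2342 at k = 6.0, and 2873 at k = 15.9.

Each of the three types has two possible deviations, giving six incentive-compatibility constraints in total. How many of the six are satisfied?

Low-risk (own payoff 2873 − 41×15.9 = 2221.1): to k=0 gives 590 → no gain ✓; to k=6.0 gives 2342 − 41×6.0 = 2096 → no gain ✓.
Mid-risk (own payoff 2342 − 134×6.0 = 1538): to k=0 gives 590 → no gain ✓; to k=15.9 gives 2873 − 134×15.9 = 742.4 → no gain ✓.
High-risk (own payoff 590): to k=6.0 gives 2342 − 277×6.0 = 680 → profitable ✗; to k=15.9 gives 2873 − 277×15.9 = -1531.3 → no gain ✓.
5 of the 6 constraints hold; not an equilibrium.

5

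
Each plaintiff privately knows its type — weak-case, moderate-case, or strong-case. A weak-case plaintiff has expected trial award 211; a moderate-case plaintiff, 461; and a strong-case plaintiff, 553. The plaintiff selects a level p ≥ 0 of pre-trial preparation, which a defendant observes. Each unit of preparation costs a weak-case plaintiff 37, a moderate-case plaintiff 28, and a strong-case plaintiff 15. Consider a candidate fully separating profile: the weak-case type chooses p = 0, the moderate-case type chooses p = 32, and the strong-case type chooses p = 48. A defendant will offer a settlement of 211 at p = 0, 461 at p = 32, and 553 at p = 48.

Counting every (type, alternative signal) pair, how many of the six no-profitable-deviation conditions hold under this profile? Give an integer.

3

Strong-case (own payoff 553 − 15×48 = -167): to p=0 gives 211 → profitable ✗; to p=32 gives 461 − 15×32 = -19 → profitable ✗.
Weak-case (own payoff 211): to p=32 gives 461 − 37×32 = -723 → no gain ✓; to p=48 gives 553 − 37×48 = -1223 → no gain ✓.
Moderate-case (own payoff 461 − 28×32 = -435): to p=0 gives 211 → profitable ✗; to p=48 gives 553 − 28×48 = -791 → no gain ✓.
3 of the 6 constraints hold; not an equilibrium.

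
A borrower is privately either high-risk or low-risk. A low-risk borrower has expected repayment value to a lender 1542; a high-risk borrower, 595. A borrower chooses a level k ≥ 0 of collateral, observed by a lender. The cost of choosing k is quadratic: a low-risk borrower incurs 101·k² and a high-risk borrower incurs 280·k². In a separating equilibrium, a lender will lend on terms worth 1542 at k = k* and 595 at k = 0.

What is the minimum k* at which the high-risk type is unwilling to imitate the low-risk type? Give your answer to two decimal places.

The high-risk type at k = 0 receives 595; imitating at k* yields 1542 − 280·k*².
Indifference: 595 = 1542 − 280·k*², so k*² = (1542 − 595) / 280 ≈ 3.3821.
k* = √3.3821 ≈ 1.84.

1.84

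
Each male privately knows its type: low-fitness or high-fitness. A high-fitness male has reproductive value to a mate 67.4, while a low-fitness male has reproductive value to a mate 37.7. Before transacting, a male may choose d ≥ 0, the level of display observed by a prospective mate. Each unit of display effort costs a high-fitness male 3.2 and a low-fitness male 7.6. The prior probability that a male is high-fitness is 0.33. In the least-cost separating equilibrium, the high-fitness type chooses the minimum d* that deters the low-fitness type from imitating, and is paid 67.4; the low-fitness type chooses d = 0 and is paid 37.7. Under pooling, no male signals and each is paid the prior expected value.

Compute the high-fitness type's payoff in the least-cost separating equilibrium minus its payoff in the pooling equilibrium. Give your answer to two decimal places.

Least-cost separating signal: d* solves 37.7 = 67.4 − 7.6·d*, so d* = (67.4 − 37.7)/7.6 ≈ 3.9079.
High-fitness type's separating payoff: 67.4 − 3.2 × d* = 67.4 − 3.2 × (67.4 − 37.7)/7.6 = 67.4 − 95.04/7.6 ≈ 54.8947.
Pooling payoff: 0.33 × 67.4 + 0.67 × 37.7 = 47.501.
Difference: 54.8947 − 47.501 = 7.3937, i.e. 7.39 to two decimal places.
The high-fitness type prefers to separate.

7.39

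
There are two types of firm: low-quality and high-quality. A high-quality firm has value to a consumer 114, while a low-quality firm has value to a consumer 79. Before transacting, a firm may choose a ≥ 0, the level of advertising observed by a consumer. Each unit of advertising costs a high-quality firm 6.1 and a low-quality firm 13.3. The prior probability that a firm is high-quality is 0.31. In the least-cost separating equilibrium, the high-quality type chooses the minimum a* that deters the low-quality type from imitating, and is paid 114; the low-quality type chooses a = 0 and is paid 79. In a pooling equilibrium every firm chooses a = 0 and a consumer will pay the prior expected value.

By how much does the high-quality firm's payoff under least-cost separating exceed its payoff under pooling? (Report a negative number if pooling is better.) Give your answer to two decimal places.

8.10

Least-cost separating signal: a* solves 79 = 114 − 13.3·a*, so a* = (114 − 79)/13.3 ≈ 2.6316.
High-quality type's separating payoff: 114 − 6.1 × a* = 114 − 6.1 × (114 − 79)/13.3 = 114 − 213.5/13.3 ≈ 97.9474.
Pooling payoff: 0.31 × 114 + 0.69 × 79 = 89.85.
Difference: 97.9474 − 89.85 = 8.0974, i.e. 8.10 to two decimal places.
The high-quality type prefers to separate.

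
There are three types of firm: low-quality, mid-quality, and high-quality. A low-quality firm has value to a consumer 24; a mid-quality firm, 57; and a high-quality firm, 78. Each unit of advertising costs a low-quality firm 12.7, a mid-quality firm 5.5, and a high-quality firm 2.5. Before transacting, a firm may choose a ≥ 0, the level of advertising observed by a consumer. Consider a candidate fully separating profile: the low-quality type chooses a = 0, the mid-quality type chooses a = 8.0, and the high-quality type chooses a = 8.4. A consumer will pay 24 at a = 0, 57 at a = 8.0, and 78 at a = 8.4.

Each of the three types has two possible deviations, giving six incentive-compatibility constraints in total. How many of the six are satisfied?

Mid-quality (own payoff 57 − 5.5×8.0 = 13): to a=0 gives 24 → profitable ✗; to a=8.4 gives 78 − 5.5×8.4 = 31.8 → profitable ✗.
Low-quality (own payoff 24): to a=8.0 gives 57 − 12.7×8.0 = -44.6 → no gain ✓; to a=8.4 gives 78 − 12.7×8.4 = -28.68 → no gain ✓.
High-quality (own payoff 78 − 2.5×8.4 = 57): to a=0 gives 24 → no gain ✓; to a=8.0 gives 57 − 2.5×8.0 = 37 → no gain ✓.
4 of the 6 constraints hold; not an equilibrium.

4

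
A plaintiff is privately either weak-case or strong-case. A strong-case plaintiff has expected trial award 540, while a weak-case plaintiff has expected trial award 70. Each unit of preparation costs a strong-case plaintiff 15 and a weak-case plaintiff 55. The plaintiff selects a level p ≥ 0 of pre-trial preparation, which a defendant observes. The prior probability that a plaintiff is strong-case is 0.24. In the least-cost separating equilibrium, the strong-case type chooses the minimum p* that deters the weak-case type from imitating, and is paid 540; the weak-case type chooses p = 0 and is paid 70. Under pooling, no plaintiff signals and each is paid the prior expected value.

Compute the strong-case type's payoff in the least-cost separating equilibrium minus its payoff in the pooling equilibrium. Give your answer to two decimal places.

229.02

Least-cost separating signal: p* solves 70 = 540 − 55·p*, so p* = (540 − 70)/55 ≈ 8.5455.
Strong-case type's separating payoff: 540 − 15 × p* = 540 − 15 × (540 − 70)/55 = 540 − 7050/55 ≈ 411.8182.
Pooling payoff: 0.24 × 540 + 0.76 × 70 = 182.8.
Difference: 411.8182 − 182.8 = 229.0182, i.e. 229.02 to two decimal places.
The strong-case type prefers to separate.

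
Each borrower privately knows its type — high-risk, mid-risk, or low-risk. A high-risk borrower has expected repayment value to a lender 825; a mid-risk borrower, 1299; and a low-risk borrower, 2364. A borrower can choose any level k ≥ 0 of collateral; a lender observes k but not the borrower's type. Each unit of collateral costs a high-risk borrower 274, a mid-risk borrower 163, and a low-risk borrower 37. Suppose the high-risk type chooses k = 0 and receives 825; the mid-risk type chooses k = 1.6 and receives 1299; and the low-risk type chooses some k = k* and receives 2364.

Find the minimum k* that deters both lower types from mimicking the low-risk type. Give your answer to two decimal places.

Mid-risk type (on-path payoff 1299 − 163×1.6 = 1038.2) won't mimic when 1038.2 ≥ 2364 − 163·k*, i.e. k* ≥ 8.13.
High-risk type (on-path payoff 825) won't mimic when 825 ≥ 2364 − 274·k*, i.e. k* ≥ 5.62.
Both must hold, so k* = max(5.62, 8.13) = 8.13. The mid-risk type's constraint binds.

8.13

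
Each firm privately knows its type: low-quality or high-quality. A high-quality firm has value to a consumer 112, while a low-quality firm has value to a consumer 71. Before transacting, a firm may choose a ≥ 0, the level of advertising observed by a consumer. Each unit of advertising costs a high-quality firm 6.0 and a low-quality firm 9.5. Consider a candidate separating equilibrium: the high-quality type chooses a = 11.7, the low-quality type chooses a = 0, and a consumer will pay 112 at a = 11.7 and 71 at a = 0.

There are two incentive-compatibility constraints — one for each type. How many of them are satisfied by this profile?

1

High-quality type: signal → 112 − 6.0 × 11.7 = 41.8; deviate to 0 → 71. IC fails (41.8 < 71).
Low-quality type: stay at 0 → 71; mimic → 112 − 9.5 × 11.7 = 0.85. IC holds (71 ≥ 0.85).
1 of 2 constraints hold, so this profile is not an equilibrium.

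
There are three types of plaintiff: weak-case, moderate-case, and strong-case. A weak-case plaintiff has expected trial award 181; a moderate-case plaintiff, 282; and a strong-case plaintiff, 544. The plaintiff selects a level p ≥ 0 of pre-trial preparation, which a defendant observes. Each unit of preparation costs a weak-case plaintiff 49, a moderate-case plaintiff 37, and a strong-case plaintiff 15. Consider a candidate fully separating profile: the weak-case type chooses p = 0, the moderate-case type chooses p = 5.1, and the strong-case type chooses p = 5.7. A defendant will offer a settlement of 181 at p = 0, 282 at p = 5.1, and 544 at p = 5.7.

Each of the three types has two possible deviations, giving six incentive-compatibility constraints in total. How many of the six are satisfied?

Moderate-case (own payoff 282 − 37×5.1 = 93.3): to p=0 gives 181 → profitable ✗; to p=5.7 gives 544 − 37×5.7 = 333.1 → profitable ✗.
Strong-case (own payoff 544 − 15×5.7 = 458.5): to p=0 gives 181 → no gain ✓; to p=5.1 gives 282 − 15×5.1 = 205.5 → no gain ✓.
Weak-case (own payoff 181): to p=5.1 gives 282 − 49×5.1 = 32.1 → no gain ✓; to p=5.7 gives 544 − 49×5.7 = 264.7 → profitable ✗.
3 of the 6 constraints hold; not an equilibrium.

3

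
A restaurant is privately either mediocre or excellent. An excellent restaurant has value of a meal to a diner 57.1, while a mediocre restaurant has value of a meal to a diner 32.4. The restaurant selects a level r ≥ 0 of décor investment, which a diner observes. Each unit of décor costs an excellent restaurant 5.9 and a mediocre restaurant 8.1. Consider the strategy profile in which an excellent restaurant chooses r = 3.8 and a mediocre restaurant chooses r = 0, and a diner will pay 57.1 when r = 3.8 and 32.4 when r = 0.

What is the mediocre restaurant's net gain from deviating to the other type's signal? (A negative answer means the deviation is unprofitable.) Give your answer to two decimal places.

Playing r = 0 the mediocre restaurant receives 32.4.
Deviating to r = 3.8 brings payment 57.1 at cost 8.1 × 3.8 = 30.78, netting 26.32.
Gain from deviating: 26.32 − 32.4 = -6.08.
The gain is negative, so the mediocre type's incentive-compatibility constraint is satisfied.

-6.08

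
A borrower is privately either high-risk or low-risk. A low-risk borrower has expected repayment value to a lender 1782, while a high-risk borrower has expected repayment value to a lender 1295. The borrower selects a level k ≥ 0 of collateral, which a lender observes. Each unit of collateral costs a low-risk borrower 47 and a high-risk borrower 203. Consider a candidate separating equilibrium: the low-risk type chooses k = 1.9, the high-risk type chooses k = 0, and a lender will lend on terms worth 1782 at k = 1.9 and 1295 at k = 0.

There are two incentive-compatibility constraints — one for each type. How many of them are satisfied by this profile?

1

Low-risk type: signal → 1782 − 47 × 1.9 = 1692.7; deviate to 0 → 1295. IC holds (1692.7 ≥ 1295).
High-risk type: stay at 0 → 1295; mimic → 1782 − 203 × 1.9 = 1396.3. IC fails (1295 < 1396.3).
1 of 2 constraints hold, so this profile is not an equilibrium.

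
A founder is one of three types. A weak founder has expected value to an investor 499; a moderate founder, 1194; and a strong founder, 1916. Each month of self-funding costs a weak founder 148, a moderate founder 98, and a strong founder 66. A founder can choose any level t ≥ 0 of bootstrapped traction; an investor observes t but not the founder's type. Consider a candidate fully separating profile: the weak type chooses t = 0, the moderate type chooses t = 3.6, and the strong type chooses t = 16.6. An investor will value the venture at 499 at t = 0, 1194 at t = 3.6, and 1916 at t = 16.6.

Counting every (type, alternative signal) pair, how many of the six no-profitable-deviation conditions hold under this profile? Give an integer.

Strong (own payoff 1916 − 66×16.6 = 820.4): to t=0 gives 499 → no gain ✓; to t=3.6 gives 1194 − 66×3.6 = 956.4 → profitable ✗.
Moderate (own payoff 1194 − 98×3.6 = 841.2): to t=0 gives 499 → no gain ✓; to t=16.6 gives 1916 − 98×16.6 = 289.2 → no gain ✓.
Weak (own payoff 499): to t=3.6 gives 1194 − 148×3.6 = 661.2 → profitable ✗; to t=16.6 gives 1916 − 148×16.6 = -540.8 → no gain ✓.
4 of the 6 constraints hold; not an equilibrium.

4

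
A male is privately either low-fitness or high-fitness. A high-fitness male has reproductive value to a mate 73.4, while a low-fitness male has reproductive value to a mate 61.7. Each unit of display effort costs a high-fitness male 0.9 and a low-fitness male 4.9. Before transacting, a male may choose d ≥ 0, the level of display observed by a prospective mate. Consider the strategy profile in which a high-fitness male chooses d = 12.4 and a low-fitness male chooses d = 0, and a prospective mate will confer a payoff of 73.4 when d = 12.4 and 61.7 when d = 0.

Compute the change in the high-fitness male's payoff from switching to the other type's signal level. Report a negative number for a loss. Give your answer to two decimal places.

-0.54

Playing d = 12.4 the high-fitness male receives 73.4 − 0.9 × 12.4 = 62.24.
Deviating to d = 0 yields 61.7 instead.
Gain from deviating: 61.7 − 62.24 = -0.54.
The gain is negative, so the high-fitness type's incentive-compatibility constraint is satisfied.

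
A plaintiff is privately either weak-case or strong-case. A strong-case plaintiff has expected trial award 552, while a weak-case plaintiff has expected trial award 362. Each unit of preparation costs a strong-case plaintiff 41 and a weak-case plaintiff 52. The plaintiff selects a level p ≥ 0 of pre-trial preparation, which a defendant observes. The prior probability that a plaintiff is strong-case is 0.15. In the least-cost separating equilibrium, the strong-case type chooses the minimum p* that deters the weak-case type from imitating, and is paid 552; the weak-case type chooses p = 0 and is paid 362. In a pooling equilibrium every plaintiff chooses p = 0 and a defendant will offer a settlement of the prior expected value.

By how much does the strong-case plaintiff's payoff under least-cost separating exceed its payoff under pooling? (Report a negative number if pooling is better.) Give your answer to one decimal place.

Least-cost separating signal: p* solves 362 = 552 − 52·p*, so p* = (552 − 362)/52 ≈ 3.6538.
Strong-case type's separating payoff: 552 − 41 × p* = 552 − 41 × (552 − 362)/52 = 552 − 7790/52 ≈ 402.192.
Pooling payoff: 0.15 × 552 + 0.85 × 362 = 390.5.
Difference: 402.192 − 390.5 = 11.692, i.e. 11.7 to one decimal place.
The strong-case type prefers to separate.

11.7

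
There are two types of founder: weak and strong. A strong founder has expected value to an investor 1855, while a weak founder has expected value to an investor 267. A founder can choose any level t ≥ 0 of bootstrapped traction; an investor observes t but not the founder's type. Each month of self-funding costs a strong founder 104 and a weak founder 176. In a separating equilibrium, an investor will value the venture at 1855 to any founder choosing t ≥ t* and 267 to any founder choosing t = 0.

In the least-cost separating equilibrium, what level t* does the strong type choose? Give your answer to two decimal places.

A weak founder choosing t = 0 receives 267.
Imitating at t* instead would pay 1855 at cost 176·t*, netting 1855 − 176·t*.
Indifference: 267 = 1855 − 176·t*, so t* = (1855 − 267) / 176 ≈ 9.02.
This is the weak type's binding incentive-compatibility constraint; any t ≥ 9.02 sustains separation on that side.

9.02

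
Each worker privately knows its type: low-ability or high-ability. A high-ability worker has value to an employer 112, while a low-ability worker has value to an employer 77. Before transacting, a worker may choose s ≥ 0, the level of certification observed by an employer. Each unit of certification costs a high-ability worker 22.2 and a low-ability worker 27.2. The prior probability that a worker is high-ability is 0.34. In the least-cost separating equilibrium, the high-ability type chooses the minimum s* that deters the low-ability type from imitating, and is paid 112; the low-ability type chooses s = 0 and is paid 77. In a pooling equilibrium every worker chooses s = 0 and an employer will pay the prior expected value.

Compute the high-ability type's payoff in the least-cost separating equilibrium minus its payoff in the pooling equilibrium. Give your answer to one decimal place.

Least-cost separating signal: s* solves 77 = 112 − 27.2·s*, so s* = (112 − 77)/27.2 ≈ 1.2868.
High-ability type's separating payoff: 112 − 22.2 × s* = 112 − 22.2 × (112 − 77)/27.2 = 112 − 777/27.2 ≈ 83.434.
Pooling payoff: 0.34 × 112 + 0.66 × 77 = 88.9.
Difference: 83.434 − 88.9 = -5.466, i.e. -5.5 to one decimal place.
The high-ability type would prefer the pooling outcome.

-5.5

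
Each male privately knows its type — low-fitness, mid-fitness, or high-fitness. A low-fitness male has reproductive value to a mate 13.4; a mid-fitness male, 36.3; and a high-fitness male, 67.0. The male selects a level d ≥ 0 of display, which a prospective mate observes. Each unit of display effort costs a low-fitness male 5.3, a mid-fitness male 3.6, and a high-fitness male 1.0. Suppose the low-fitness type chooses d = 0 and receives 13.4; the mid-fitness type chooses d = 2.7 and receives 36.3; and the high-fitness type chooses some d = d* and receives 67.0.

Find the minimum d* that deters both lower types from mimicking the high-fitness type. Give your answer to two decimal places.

11.23

Mid-fitness type (on-path payoff 36.3 − 3.6×2.7 = 26.58) won't mimic when 26.58 ≥ 67.0 − 3.6·d*, i.e. d* ≥ 11.23.
Low-fitness type (on-path payoff 13.4) won't mimic when 13.4 ≥ 67.0 − 5.3·d*, i.e. d* ≥ 10.11.
Both must hold, so d* = max(10.11, 11.23) = 11.23. The mid-fitness type's constraint binds.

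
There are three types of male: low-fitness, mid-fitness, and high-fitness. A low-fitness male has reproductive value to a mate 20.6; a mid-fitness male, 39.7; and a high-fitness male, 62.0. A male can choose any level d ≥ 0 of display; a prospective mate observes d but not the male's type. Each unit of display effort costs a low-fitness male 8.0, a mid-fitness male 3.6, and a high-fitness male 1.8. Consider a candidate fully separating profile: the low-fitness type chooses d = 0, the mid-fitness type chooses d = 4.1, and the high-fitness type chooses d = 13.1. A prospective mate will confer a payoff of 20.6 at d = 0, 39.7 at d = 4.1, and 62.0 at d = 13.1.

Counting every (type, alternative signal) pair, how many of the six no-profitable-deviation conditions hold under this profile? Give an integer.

High-fitness (own payoff 62.0 − 1.8×13.1 = 38.42): to d=0 gives 20.6 → no gain ✓; to d=4.1 gives 39.7 − 1.8×4.1 = 32.32 → no gain ✓.
Mid-fitness (own payoff 39.7 − 3.6×4.1 = 24.94): to d=0 gives 20.6 → no gain ✓; to d=13.1 gives 62.0 − 3.6×13.1 = 14.84 → no gain ✓.
Low-fitness (own payoff 20.6): to d=4.1 gives 39.7 − 8.0×4.1 = 6.9 → no gain ✓; to d=13.1 gives 62.0 − 8.0×13.1 = -42.8 → no gain ✓.
6 of the 6 constraints hold; this profile is a separating equilibrium.

6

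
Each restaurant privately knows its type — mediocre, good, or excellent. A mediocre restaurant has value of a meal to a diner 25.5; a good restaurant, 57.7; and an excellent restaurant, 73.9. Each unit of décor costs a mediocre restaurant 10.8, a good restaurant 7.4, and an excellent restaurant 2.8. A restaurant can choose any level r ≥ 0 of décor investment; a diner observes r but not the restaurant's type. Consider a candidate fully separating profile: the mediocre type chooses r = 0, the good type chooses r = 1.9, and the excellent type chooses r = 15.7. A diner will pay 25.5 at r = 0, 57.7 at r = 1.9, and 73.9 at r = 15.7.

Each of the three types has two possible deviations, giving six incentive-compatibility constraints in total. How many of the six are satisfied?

Mediocre (own payoff 25.5): to r=1.9 gives 57.7 − 10.8×1.9 = 37.18 → profitable ✗; to r=15.7 gives 73.9 − 10.8×15.7 = -95.66 → no gain ✓.
Good (own payoff 57.7 − 7.4×1.9 = 43.64): to r=0 gives 25.5 → no gain ✓; to r=15.7 gives 73.9 − 7.4×15.7 = -42.28 → no gain ✓.
Excellent (own payoff 73.9 − 2.8×15.7 = 29.94): to r=0 gives 25.5 → no gain ✓; to r=1.9 gives 57.7 − 2.8×1.9 = 52.38 → profitable ✗.
4 of the 6 constraints hold; not an equilibrium.

4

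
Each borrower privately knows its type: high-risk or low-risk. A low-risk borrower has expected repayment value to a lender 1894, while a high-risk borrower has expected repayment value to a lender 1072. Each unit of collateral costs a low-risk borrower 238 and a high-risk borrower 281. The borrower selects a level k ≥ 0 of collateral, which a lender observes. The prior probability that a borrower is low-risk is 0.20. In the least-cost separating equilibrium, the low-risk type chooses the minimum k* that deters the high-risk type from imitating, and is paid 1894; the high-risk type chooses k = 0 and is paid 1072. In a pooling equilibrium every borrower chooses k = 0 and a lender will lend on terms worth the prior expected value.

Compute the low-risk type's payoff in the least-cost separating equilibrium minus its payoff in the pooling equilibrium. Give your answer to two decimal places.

-38.61

Least-cost separating signal: k* solves 1072 = 1894 − 281·k*, so k* = (1894 − 1072)/281 ≈ 2.9253.
Low-risk type's separating payoff: 1894 − 238 × k* = 1894 − 238 × (1894 − 1072)/281 = 1894 − 195636/281 ≈ 1197.7865.
Pooling payoff: 0.20 × 1894 + 0.80 × 1072 = 1236.4.
Difference: 1197.7865 − 1236.4 = -38.6135, i.e. -38.61 to two decimal places.
The low-risk type would prefer the pooling outcome.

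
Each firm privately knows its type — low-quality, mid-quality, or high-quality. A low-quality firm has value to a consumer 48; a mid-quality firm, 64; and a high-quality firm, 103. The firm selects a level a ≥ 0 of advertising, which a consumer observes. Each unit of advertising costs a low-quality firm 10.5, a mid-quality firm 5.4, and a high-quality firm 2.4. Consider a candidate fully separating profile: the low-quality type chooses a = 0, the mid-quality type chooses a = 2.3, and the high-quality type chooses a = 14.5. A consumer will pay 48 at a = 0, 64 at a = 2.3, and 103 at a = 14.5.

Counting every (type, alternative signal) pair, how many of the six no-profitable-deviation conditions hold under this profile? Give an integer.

Mid-quality (own payoff 64 − 5.4×2.3 = 51.58): to a=0 gives 48 → no gain ✓; to a=14.5 gives 103 − 5.4×14.5 = 24.7 → no gain ✓.
High-quality (own payoff 103 − 2.4×14.5 = 68.2): to a=0 gives 48 → no gain ✓; to a=2.3 gives 64 − 2.4×2.3 = 58.48 → no gain ✓.
Low-quality (own payoff 48): to a=2.3 gives 64 − 10.5×2.3 = 39.85 → no gain ✓; to a=14.5 gives 103 − 10.5×14.5 = -49.25 → no gain ✓.
6 of the 6 constraints hold; this profile is a separating equilibrium.

6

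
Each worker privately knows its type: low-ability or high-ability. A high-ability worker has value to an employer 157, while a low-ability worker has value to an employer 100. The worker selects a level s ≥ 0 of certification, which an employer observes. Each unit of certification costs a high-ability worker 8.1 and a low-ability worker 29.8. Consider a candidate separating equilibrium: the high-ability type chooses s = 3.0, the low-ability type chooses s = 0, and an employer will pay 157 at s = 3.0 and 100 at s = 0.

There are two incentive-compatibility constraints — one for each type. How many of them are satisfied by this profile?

2

High-ability type: signal → 157 − 8.1 × 3.0 = 132.7; deviate to 0 → 100. IC holds (132.7 ≥ 100).
Low-ability type: stay at 0 → 100; mimic → 157 − 29.8 × 3.0 = 67.6. IC holds (100 ≥ 67.6).
2 of 2 constraints hold, so this is a separating equilibrium.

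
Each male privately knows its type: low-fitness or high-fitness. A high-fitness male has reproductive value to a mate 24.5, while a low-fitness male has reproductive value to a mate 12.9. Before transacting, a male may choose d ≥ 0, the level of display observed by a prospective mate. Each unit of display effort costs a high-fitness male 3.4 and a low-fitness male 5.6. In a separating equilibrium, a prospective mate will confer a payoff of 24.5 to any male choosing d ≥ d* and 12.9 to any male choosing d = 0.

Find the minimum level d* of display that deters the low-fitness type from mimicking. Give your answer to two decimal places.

2.07

A low-fitness male choosing d = 0 receives 12.9.
Imitating at d* instead would pay 24.5 at cost 5.6·d*, netting 24.5 − 5.6·d*.
Indifference: 12.9 = 24.5 − 5.6·d*, so d* = (24.5 − 12.9) / 5.6 ≈ 2.07.
This is the low-fitness type's binding incentive-compatibility constraint; any d ≥ 2.07 sustains separation on that side.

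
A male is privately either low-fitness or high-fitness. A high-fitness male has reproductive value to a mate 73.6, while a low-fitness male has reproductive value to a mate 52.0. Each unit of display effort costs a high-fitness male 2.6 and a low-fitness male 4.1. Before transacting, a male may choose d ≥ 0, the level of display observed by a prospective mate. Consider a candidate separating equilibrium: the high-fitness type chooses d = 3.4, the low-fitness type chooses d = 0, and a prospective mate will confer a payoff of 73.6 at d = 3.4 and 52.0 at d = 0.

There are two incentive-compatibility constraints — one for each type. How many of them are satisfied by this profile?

High-fitness type: signal → 73.6 − 2.6 × 3.4 = 64.76; deviate to 0 → 52.0. IC holds (64.76 ≥ 52.0).
Low-fitness type: stay at 0 → 52.0; mimic → 73.6 − 4.1 × 3.4 = 59.66. IC fails (52.0 < 59.66).
1 of 2 constraints hold, so this profile is not an equilibrium.

1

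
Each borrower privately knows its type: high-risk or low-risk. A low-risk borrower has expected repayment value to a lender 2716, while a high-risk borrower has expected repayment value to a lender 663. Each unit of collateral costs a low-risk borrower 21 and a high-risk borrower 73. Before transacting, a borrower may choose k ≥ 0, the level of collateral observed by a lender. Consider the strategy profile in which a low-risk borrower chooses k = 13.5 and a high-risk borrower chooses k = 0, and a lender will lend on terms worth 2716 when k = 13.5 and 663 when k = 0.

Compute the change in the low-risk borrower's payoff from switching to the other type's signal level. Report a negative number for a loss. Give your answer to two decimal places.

Playing k = 13.5 the low-risk borrower receives 2716 − 21 × 13.5 = 2432.5.
Deviating to k = 0 yields 663 instead.
Gain from deviating: 663 − 2432.5 = -1769.50.
The gain is negative, so the low-risk type's incentive-compatibility constraint is satisfied.

-1769.50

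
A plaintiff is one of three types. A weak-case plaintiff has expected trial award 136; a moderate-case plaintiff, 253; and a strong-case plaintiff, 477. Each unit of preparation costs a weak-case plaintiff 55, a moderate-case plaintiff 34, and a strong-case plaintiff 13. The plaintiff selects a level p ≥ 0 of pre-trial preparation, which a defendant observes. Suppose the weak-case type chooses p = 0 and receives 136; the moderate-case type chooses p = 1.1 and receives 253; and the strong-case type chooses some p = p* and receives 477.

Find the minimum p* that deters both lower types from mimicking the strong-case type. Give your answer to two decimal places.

7.69

Weak-case type (on-path payoff 136) won't mimic when 136 ≥ 477 − 55·p*, i.e. p* ≥ 6.20.
Moderate-case type (on-path payoff 253 − 34×1.1 = 215.6) won't mimic when 215.6 ≥ 477 − 34·p*, i.e. p* ≥ 7.69.
Both must hold, so p* = max(6.20, 7.69) = 7.69. The moderate-case type's constraint binds.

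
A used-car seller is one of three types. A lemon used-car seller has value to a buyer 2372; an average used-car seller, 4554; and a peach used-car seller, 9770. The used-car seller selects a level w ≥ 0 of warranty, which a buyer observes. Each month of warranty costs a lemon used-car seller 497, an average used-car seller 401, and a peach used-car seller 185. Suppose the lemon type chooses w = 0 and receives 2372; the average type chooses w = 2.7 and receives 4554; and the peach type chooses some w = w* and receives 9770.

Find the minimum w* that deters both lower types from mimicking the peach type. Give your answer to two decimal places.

Lemon type (on-path payoff 2372) won't mimic when 2372 ≥ 9770 − 497·w*, i.e. w* ≥ 14.89.
Average type (on-path payoff 4554 − 401×2.7 = 3471.3) won't mimic when 3471.3 ≥ 9770 − 401·w*, i.e. w* ≥ 15.71.
Both must hold, so w* = max(14.89, 15.71) = 15.71. The average type's constraint binds.

15.71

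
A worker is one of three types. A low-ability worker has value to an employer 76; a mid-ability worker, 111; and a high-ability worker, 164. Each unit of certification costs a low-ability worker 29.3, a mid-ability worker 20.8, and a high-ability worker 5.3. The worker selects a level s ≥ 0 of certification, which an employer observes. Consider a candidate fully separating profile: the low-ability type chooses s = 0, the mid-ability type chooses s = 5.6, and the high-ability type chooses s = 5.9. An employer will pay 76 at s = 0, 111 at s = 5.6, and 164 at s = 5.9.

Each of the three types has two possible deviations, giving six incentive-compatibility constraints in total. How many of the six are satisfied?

4

Low-ability (own payoff 76): to s=5.6 gives 111 − 29.3×5.6 = -53.08 → no gain ✓; to s=5.9 gives 164 − 29.3×5.9 = -8.87 → no gain ✓.
Mid-ability (own payoff 111 − 20.8×5.6 = -5.48): to s=0 gives 76 → profitable ✗; to s=5.9 gives 164 − 20.8×5.9 = 41.28 → profitable ✗.
High-ability (own payoff 164 − 5.3×5.9 = 132.73): to s=0 gives 76 → no gain ✓; to s=5.6 gives 111 − 5.3×5.6 = 81.32 → no gain ✓.
4 of the 6 constraints hold; not an equilibrium.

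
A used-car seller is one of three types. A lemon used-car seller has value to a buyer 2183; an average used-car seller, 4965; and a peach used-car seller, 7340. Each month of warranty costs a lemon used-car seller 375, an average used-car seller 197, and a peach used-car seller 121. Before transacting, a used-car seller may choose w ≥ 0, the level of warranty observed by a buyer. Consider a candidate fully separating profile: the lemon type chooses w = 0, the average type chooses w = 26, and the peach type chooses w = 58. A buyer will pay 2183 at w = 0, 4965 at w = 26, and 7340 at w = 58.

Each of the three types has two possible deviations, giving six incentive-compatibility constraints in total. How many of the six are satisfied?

3

Peach (own payoff 7340 − 121×58 = 322): to w=0 gives 2183 → profitable ✗; to w=26 gives 4965 − 121×26 = 1819 → profitable ✗.
Lemon (own payoff 2183): to w=26 gives 4965 − 375×26 = -4785 → no gain ✓; to w=58 gives 7340 − 375×58 = -14410 → no gain ✓.
Average (own payoff 4965 − 197×26 = -157): to w=0 gives 2183 → profitable ✗; to w=58 gives 7340 − 197×58 = -4086 → no gain ✓.
3 of the 6 constraints hold; not an equilibrium.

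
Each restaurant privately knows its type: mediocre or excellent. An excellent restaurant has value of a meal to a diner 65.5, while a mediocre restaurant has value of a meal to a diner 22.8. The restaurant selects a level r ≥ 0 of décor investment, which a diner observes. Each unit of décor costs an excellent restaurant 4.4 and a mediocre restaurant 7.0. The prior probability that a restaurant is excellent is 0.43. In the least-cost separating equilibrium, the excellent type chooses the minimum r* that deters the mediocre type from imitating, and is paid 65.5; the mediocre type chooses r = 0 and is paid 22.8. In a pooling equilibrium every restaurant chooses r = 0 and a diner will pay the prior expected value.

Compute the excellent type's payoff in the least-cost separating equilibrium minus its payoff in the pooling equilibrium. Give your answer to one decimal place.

-2.5

Least-cost separating signal: r* solves 22.8 = 65.5 − 7.0·r*, so r* = (65.5 − 22.8)/7.0 = 6.1.
Excellent type's separating payoff: 65.5 − 4.4 × r* = 65.5 − 4.4 × (65.5 − 22.8)/7.0 = 65.5 − 187.88/7.0 = 38.66.
Pooling payoff: 0.43 × 65.5 + 0.57 × 22.8 = 41.161.
Difference: 38.66 − 41.161 = -2.501, i.e. -2.5 to one decimal place.
The excellent type would prefer the pooling outcome.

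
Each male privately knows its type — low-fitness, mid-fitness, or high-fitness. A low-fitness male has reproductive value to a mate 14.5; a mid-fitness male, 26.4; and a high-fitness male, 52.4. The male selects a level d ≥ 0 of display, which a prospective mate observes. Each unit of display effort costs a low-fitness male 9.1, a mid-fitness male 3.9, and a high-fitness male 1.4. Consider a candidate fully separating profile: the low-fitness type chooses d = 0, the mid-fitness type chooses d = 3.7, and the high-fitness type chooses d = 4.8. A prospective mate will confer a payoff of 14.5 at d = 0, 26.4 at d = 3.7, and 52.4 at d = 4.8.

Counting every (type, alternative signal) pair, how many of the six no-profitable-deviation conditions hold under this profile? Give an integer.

4

High-fitness (own payoff 52.4 − 1.4×4.8 = 45.68): to d=0 gives 14.5 → no gain ✓; to d=3.7 gives 26.4 − 1.4×3.7 = 21.22 → no gain ✓.
Mid-fitness (own payoff 26.4 − 3.9×3.7 = 11.97): to d=0 gives 14.5 → profitable ✗; to d=4.8 gives 52.4 − 3.9×4.8 = 33.68 → profitable ✗.
Low-fitness (own payoff 14.5): to d=3.7 gives 26.4 − 9.1×3.7 = -7.27 → no gain ✓; to d=4.8 gives 52.4 − 9.1×4.8 = 8.72 → no gain ✓.
4 of the 6 constraints hold; not an equilibrium.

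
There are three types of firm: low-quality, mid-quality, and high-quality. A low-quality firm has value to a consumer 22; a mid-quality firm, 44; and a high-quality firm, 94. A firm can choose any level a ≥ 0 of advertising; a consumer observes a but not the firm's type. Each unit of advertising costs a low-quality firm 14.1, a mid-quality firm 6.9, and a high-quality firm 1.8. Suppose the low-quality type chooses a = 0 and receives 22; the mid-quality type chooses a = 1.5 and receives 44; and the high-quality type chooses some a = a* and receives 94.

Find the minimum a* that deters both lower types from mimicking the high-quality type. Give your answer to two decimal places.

8.75

Mid-quality type (on-path payoff 44 − 6.9×1.5 = 33.65) won't mimic when 33.65 ≥ 94 − 6.9·a*, i.e. a* ≥ 8.75.
Low-quality type (on-path payoff 22) won't mimic when 22 ≥ 94 − 14.1·a*, i.e. a* ≥ 5.11.
Both must hold, so a* = max(5.11, 8.75) = 8.75. The mid-quality type's constraint binds.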